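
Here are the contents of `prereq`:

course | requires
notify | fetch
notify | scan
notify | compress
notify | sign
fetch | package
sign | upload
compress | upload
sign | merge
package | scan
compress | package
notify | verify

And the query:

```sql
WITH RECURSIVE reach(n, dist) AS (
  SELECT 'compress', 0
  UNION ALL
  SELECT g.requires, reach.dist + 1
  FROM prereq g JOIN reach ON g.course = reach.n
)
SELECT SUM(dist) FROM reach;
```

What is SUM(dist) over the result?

4

Base: (compress, dist=0).
Iteration 1: edges from {compress} -> (package, dist=1), (upload, dist=1).
Iteration 2: edges from {package,upload} -> (scan, dist=2).
Iteration 3: no outgoing edges from {scan}; recursion stops.
SUM(dist) = 0 + 1 + 1 + 2 = 4.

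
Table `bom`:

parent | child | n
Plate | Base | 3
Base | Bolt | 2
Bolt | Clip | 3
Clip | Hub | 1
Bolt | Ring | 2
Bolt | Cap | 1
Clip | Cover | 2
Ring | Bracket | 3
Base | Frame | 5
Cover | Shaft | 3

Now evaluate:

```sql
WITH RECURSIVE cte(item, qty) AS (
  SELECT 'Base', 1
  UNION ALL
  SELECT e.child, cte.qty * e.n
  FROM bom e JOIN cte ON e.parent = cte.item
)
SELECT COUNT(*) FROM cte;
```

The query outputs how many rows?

Base: (Base, qty=1).
Iteration 1: components of {Base} -> Bolt = 1*2 = 2, Frame = 1*5 = 5.
Iteration 2: components of {Bolt,Frame} -> Cap = 2*1 = 2, Clip = 2*3 = 6, Ring = 2*2 = 4.
Iteration 3: components of {Cap,Clip,Ring} -> Bracket = 4*3 = 12, Cover = 6*2 = 12, Hub = 6*1 = 6.
Iteration 4: components of {Bracket,Cover,Hub} -> Shaft = 12*3 = 36.
Iteration 5: no further components; recursion stops.
Total rows emitted: 10.

10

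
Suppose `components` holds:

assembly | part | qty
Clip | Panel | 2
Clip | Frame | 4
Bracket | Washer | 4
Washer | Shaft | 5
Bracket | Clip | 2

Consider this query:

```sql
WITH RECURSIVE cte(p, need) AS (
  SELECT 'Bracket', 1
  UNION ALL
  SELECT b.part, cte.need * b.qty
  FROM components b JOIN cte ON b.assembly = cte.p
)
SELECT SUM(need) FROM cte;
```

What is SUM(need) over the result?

Base: (Bracket, need=1).
Iteration 1: components of {Bracket} -> Clip = 1*2 = 2, Washer = 1*4 = 4.
Iteration 2: components of {Clip,Washer} -> Frame = 2*4 = 8, Panel = 2*2 = 4, Shaft = 4*5 = 20.
Iteration 3: no further components; recursion stops.
SUM(need) = 1 + 4 + 2 + 20 + 4 + 8 = 39.

39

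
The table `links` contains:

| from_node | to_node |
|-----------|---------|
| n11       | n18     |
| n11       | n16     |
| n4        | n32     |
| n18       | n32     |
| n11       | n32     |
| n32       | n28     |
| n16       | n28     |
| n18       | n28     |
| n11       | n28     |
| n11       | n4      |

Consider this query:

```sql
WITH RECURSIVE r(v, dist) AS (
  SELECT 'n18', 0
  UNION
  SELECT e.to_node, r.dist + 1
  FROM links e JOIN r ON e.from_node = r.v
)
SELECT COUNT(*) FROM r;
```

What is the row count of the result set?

Base: (n18, dist=0).
Iteration 1: edges from {n18} -> (n28, dist=1), (n32, dist=1).
Iteration 2: edges from {n28,n32} -> (n28, dist=2).
Iteration 3: no outgoing edges from {n28}; recursion stops.
Total rows emitted: 4.

4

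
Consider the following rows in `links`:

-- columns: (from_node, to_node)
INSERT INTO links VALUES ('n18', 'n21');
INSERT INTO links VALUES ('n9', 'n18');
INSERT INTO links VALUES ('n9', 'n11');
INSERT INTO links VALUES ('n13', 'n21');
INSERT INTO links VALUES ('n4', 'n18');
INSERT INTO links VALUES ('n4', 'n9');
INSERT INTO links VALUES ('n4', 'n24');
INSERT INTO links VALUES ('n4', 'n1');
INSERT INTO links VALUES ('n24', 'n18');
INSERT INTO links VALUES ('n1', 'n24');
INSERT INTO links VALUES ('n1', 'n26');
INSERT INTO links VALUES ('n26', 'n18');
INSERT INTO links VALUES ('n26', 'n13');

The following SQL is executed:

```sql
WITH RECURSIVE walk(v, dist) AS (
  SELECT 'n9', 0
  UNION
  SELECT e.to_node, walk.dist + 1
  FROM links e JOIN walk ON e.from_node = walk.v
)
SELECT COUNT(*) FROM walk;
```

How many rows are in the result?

Base: (n9, dist=0).
Iteration 1: edges from {n9} -> (n11, dist=1), (n18, dist=1).
Iteration 2: edges from {n11,n18} -> (n21, dist=2).
Iteration 3: no outgoing edges from {n21}; recursion stops.
Total rows emitted: 4.

4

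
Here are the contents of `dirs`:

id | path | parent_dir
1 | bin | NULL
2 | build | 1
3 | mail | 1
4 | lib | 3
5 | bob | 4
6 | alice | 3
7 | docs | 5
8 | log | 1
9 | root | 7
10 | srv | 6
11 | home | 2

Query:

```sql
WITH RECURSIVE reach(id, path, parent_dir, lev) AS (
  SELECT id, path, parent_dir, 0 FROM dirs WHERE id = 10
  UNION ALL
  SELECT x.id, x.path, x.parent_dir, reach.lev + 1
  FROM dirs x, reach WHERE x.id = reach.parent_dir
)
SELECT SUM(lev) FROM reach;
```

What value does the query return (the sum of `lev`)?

6

Base: id=10 (srv), parent_dir=6, lev 0.
Iteration 1: join on id=6 -> alice (id 6, parent_dir=3, lev 1).
Iteration 2: join on id=3 -> mail (id 3, parent_dir=1, lev 2).
Iteration 3: join on id=1 -> bin (id 1, parent_dir=NULL, lev 3).
Iteration 4: parent_dir is NULL; no match; recursion stops.
SUM(lev) = 0 + 1 + 2 + 3 = 6.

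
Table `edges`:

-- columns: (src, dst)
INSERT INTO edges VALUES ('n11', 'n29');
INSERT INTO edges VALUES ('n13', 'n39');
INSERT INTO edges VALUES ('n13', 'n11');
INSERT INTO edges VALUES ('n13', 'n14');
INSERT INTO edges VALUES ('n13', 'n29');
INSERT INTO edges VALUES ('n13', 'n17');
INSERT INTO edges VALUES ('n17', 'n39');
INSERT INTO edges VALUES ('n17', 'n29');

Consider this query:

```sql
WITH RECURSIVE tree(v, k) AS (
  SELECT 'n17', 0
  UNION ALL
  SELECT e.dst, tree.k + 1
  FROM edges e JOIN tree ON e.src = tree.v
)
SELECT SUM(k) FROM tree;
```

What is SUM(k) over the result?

2

Base: (n17, k=0).
Iteration 1: edges from {n17} -> (n29, k=1), (n39, k=1).
Iteration 2: no outgoing edges from {n29,n39}; recursion stops.
SUM(k) = 0 + 1 + 1 = 2.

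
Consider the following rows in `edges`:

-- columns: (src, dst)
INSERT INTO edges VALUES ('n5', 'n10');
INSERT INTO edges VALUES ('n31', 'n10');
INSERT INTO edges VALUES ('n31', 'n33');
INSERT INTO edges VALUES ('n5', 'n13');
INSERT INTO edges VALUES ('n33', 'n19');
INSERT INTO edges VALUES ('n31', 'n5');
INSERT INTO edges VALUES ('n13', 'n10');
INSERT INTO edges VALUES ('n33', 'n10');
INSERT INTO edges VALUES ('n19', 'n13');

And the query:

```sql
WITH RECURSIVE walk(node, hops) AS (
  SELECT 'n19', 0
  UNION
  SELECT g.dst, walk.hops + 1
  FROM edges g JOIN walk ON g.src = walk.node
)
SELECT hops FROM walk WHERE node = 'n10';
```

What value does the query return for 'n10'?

Base: (n19, hops=0).
Iteration 1: edges from {n19} -> (n13, hops=1).
Iteration 2: edges from {n13} -> (n10, hops=2).
Iteration 3: no outgoing edges from {n10}; recursion stops.

2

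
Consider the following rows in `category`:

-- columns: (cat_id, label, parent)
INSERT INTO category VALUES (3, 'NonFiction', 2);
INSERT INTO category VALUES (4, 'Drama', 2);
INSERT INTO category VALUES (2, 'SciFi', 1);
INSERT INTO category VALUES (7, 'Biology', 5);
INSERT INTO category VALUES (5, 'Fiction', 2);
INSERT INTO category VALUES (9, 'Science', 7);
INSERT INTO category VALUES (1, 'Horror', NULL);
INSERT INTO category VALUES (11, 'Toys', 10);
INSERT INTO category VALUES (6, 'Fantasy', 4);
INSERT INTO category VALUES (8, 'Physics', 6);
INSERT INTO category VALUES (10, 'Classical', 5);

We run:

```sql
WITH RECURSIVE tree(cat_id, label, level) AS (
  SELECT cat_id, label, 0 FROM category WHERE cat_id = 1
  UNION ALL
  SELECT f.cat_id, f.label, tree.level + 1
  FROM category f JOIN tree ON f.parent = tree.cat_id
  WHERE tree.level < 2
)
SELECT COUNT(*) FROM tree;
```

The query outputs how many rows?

5

Base: cat_id=1 (Horror) at level 0.
Iteration 1: rows with parent in {1} -> SciFi (id 2, level 1).
Iteration 2: rows with parent in {2} -> NonFiction (id 3, level 2), Drama (id 4, level 2), Fiction (id 5, level 2).
Iteration 3: level < 2 fails for all current rows; recursion stops.
Total rows emitted: 5.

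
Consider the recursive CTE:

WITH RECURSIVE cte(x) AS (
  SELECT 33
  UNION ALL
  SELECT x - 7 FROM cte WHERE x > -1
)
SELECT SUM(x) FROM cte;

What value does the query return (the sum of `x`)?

Base: x=33.
Iteration 1: 33 > -1 holds -> x = 33 - 7 = 26.
Iteration 2: 26 > -1 holds -> x = 26 - 7 = 19.
Iteration 3: 19 > -1 holds -> x = 19 - 7 = 12.
Iteration 4: 12 > -1 holds -> x = 12 - 7 = 5.
Iteration 5: 5 > -1 holds -> x = 5 - 7 = -2.
Iteration 6: -2 > -1 fails; recursion stops.
SUM(x) = 33 + 26 + 19 + 12 + 5 + -2 = 93.

93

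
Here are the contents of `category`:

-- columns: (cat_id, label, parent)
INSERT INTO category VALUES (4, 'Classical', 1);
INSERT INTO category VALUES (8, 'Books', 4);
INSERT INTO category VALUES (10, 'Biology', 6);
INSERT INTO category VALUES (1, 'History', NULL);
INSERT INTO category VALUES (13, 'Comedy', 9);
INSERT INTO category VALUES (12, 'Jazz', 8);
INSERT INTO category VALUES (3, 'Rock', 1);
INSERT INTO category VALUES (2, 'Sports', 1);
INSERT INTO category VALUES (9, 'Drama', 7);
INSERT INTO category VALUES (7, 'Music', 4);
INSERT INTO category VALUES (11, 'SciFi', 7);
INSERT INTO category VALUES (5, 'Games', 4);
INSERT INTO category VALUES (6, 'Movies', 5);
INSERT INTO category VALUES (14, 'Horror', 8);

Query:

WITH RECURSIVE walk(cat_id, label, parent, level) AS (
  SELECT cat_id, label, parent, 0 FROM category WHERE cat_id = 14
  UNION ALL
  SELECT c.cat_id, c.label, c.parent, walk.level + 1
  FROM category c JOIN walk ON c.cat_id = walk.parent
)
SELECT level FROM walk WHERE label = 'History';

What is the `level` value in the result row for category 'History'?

3

Base: cat_id=14 (Horror), parent=8, level 0.
Iteration 1: join on cat_id=8 -> Books (id 8, parent=4, level 1).
Iteration 2: join on cat_id=4 -> Classical (id 4, parent=1, level 2).
Iteration 3: join on cat_id=1 -> History (id 1, parent=NULL, level 3).
Iteration 4: parent is NULL; no match; recursion stops.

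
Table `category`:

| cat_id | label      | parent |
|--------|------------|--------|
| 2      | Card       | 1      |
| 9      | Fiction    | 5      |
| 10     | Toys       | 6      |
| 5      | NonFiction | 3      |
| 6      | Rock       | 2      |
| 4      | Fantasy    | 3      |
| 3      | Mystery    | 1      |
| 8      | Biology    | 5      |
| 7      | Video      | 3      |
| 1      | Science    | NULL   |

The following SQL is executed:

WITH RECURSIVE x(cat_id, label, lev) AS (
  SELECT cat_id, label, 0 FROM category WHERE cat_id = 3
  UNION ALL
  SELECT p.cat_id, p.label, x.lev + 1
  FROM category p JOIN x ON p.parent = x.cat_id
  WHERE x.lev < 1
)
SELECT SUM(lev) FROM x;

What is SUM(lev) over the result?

Base: cat_id=3 (Mystery) at lev 0.
Iteration 1: rows with parent in {3} -> Fantasy (id 4, lev 1), NonFiction (id 5, lev 1), Video (id 7, lev 1).
Iteration 2: lev < 1 fails for all current rows; recursion stops.
SUM(lev) = 0 + 1 + 1 + 1 = 3.

3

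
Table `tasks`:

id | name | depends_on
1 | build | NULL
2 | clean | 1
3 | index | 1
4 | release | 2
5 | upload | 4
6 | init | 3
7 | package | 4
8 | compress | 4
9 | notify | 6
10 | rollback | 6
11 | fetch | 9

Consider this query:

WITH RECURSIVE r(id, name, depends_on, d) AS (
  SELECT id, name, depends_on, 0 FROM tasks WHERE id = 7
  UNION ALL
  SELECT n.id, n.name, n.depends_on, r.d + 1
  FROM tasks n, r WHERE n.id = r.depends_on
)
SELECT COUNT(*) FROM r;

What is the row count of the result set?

Base: id=7 (package), depends_on=4, d 0.
Iteration 1: join on id=4 -> release (id 4, depends_on=2, d 1).
Iteration 2: join on id=2 -> clean (id 2, depends_on=1, d 2).
Iteration 3: join on id=1 -> build (id 1, depends_on=NULL, d 3).
Iteration 4: depends_on is NULL; no match; recursion stops.
Total rows emitted: 4.

4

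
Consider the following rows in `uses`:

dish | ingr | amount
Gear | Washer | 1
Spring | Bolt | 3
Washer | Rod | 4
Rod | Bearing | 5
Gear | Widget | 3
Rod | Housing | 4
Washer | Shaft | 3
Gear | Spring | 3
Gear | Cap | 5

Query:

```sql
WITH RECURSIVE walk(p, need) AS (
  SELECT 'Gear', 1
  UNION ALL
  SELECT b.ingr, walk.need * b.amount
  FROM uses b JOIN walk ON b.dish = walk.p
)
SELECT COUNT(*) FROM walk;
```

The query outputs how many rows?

10

Base: (Gear, need=1).
Iteration 1: components of {Gear} -> Cap = 1*5 = 5, Spring = 1*3 = 3, Washer = 1*1 = 1, Widget = 1*3 = 3.
Iteration 2: components of {Cap,Spring,Washer,Widget} -> Bolt = 3*3 = 9, Rod = 1*4 = 4, Shaft = 1*3 = 3.
Iteration 3: components of {Bolt,Rod,Shaft} -> Bearing = 4*5 = 20, Housing = 4*4 = 16.
Iteration 4: no further components; recursion stops.
Total rows emitted: 10.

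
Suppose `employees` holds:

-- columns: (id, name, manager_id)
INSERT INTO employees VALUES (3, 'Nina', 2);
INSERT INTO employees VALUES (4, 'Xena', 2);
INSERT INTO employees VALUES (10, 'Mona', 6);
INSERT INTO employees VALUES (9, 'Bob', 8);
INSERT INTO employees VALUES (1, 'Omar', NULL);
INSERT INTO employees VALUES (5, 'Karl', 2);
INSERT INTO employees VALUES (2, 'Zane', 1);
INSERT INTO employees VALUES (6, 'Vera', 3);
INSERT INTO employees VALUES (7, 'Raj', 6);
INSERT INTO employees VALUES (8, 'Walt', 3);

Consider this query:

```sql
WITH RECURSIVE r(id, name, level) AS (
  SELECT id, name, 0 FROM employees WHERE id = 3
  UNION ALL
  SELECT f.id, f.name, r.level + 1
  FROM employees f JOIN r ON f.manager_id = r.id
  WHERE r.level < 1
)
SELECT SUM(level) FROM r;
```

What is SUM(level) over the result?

2

Base: id=3 (Nina) at level 0.
Iteration 1: rows with manager_id in {3} -> Vera (id 6, level 1), Walt (id 8, level 1).
Iteration 2: level < 1 fails for all current rows; recursion stops.
SUM(level) = 0 + 1 + 1 = 2.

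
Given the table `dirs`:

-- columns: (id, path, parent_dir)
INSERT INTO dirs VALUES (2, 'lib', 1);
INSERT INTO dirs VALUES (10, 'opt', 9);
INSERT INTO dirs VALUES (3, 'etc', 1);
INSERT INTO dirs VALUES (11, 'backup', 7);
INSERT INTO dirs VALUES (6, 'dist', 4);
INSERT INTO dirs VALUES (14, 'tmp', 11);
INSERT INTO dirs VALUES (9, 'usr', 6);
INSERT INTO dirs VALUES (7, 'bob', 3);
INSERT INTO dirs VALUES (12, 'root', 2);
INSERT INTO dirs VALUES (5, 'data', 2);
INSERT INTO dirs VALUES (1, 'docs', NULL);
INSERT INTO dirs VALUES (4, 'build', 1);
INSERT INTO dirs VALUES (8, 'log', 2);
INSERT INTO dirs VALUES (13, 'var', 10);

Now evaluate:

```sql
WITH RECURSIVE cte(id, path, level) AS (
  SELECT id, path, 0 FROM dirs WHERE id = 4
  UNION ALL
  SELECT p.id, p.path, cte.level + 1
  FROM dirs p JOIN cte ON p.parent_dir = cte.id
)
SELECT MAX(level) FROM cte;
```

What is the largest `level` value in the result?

Base: id=4 (build) at level 0.
Iteration 1: rows with parent_dir in {4} -> dist (id 6, level 1).
Iteration 2: rows with parent_dir in {6} -> usr (id 9, level 2).
Iteration 3: rows with parent_dir in {9} -> opt (id 10, level 3).
Iteration 4: rows with parent_dir in {10} -> var (id 13, level 4).
Iteration 5: no rows with parent_dir in {13}; recursion stops.
level values: 0, 1, 2, 3, 4; the maximum is 4.

4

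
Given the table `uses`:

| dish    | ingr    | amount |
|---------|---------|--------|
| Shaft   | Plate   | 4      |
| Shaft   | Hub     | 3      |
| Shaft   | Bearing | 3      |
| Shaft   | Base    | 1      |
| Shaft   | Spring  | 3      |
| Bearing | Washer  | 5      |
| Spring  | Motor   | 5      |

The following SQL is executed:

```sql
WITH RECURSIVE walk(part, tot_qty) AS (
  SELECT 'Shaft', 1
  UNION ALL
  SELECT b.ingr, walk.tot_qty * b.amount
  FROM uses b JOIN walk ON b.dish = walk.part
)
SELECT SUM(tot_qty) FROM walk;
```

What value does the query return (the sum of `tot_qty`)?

Base: (Shaft, tot_qty=1).
Iteration 1: components of {Shaft} -> Base = 1*1 = 1, Bearing = 1*3 = 3, Hub = 1*3 = 3, Plate = 1*4 = 4, Spring = 1*3 = 3.
Iteration 2: components of {Base,Bearing,Hub,Plate,Spring} -> Motor = 3*5 = 15, Washer = 3*5 = 15.
Iteration 3: no further components; recursion stops.
SUM(tot_qty) = 1 + 4 + 3 + 3 + 1 + 3 + 15 + 15 = 45.

45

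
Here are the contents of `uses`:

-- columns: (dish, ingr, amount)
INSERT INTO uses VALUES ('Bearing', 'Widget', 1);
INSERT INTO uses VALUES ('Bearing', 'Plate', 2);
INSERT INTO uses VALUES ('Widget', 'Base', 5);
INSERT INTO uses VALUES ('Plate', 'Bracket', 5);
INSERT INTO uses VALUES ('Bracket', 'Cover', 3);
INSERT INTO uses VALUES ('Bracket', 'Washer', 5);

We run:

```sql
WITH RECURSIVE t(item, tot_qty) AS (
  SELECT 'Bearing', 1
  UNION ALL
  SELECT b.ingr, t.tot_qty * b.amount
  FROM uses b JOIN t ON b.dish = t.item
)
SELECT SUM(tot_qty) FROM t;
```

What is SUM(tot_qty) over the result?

Base: (Bearing, tot_qty=1).
Iteration 1: components of {Bearing} -> Plate = 1*2 = 2, Widget = 1*1 = 1.
Iteration 2: components of {Plate,Widget} -> Base = 1*5 = 5, Bracket = 2*5 = 10.
Iteration 3: components of {Base,Bracket} -> Cover = 10*3 = 30, Washer = 10*5 = 50.
Iteration 4: no further components; recursion stops.
SUM(tot_qty) = 1 + 1 + 2 + 5 + 10 + 30 + 50 = 99.

99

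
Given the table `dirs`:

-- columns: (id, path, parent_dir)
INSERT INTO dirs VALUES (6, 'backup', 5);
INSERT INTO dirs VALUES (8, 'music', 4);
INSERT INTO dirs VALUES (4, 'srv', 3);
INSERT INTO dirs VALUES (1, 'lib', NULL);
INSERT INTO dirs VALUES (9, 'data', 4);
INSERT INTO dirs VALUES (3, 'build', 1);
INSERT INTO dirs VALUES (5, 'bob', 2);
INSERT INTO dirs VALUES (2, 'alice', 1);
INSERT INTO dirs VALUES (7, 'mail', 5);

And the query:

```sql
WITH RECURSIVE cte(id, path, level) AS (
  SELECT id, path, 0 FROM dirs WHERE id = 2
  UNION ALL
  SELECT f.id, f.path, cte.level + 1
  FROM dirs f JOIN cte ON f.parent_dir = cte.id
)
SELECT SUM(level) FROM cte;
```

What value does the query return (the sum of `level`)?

Base: id=2 (alice) at level 0.
Iteration 1: rows with parent_dir in {2} -> bob (id 5, level 1).
Iteration 2: rows with parent_dir in {5} -> backup (id 6, level 2), mail (id 7, level 2).
Iteration 3: no rows with parent_dir in {6,7}; recursion stops.
SUM(level) = 0 + 1 + 2 + 2 = 5.

5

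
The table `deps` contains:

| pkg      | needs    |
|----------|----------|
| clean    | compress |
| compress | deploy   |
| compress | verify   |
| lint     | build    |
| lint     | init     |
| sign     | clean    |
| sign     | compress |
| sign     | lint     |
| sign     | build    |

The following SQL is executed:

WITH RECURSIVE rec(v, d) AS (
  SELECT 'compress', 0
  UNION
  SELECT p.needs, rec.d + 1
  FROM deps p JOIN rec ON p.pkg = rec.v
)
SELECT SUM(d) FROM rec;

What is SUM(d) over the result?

Base: (compress, d=0).
Iteration 1: edges from {compress} -> (deploy, d=1), (verify, d=1).
Iteration 2: no outgoing edges from {deploy,verify}; recursion stops.
SUM(d) = 0 + 1 + 1 = 2.

2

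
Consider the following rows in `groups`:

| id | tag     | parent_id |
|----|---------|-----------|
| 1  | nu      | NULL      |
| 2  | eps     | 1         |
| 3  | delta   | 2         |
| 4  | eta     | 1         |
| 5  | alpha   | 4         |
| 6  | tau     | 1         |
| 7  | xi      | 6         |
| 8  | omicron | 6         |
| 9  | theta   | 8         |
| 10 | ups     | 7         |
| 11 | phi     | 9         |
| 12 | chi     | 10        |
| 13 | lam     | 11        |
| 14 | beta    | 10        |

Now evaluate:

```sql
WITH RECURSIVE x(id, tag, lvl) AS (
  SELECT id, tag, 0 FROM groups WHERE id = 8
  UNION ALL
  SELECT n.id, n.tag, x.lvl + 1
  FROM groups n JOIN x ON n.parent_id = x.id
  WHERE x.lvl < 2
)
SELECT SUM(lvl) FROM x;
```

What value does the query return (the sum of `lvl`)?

Base: id=8 (omicron) at lvl 0.
Iteration 1: rows with parent_id in {8} -> theta (id 9, lvl 1).
Iteration 2: rows with parent_id in {9} -> phi (id 11, lvl 2).
Iteration 3: lvl < 2 fails for all current rows; recursion stops.
SUM(lvl) = 0 + 1 + 2 = 3.

3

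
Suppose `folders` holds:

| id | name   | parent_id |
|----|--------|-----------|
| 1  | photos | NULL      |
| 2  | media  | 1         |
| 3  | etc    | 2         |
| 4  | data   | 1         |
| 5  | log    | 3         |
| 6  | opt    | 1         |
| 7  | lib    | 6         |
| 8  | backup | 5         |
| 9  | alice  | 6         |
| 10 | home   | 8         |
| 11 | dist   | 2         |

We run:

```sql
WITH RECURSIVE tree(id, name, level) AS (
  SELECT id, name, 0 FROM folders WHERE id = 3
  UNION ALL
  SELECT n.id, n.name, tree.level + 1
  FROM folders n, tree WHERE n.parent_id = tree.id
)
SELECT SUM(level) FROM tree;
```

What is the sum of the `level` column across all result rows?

Base: id=3 (etc) at level 0.
Iteration 1: rows with parent_id in {3} -> log (id 5, level 1).
Iteration 2: rows with parent_id in {5} -> backup (id 8, level 2).
Iteration 3: rows with parent_id in {8} -> home (id 10, level 3).
Iteration 4: no rows with parent_id in {10}; recursion stops.
SUM(level) = 0 + 1 + 2 + 3 = 6.

6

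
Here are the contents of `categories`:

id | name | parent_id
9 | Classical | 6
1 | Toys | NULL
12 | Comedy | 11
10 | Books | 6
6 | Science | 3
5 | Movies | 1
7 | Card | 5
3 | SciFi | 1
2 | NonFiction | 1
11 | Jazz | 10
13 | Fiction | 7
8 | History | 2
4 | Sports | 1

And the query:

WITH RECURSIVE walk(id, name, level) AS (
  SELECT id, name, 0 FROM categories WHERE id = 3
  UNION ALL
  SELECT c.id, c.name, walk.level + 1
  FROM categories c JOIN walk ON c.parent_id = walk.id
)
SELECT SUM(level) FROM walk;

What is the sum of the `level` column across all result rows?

12

Base: id=3 (SciFi) at level 0.
Iteration 1: rows with parent_id in {3} -> Science (id 6, level 1).
Iteration 2: rows with parent_id in {6} -> Classical (id 9, level 2), Books (id 10, level 2).
Iteration 3: rows with parent_id in {9,10} -> Jazz (id 11, level 3).
Iteration 4: rows with parent_id in {11} -> Comedy (id 12, level 4).
Iteration 5: no rows with parent_id in {12}; recursion stops.
SUM(level) = 0 + 1 + 2 + 2 + 3 + 4 = 12.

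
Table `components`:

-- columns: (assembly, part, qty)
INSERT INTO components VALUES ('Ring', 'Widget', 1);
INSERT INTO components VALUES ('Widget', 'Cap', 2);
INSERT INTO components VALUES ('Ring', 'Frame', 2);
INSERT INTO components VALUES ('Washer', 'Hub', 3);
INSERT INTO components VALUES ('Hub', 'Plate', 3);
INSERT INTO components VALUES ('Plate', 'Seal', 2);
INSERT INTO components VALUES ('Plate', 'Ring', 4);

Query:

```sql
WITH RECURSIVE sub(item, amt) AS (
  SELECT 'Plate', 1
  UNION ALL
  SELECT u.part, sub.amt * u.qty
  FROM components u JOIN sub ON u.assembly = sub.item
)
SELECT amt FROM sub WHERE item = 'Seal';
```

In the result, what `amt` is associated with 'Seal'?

2

Base: (Plate, amt=1).
Iteration 1: components of {Plate} -> Ring = 1*4 = 4, Seal = 1*2 = 2.
Iteration 2: components of {Ring,Seal} -> Frame = 4*2 = 8, Widget = 4*1 = 4.
Iteration 3: components of {Frame,Widget} -> Cap = 4*2 = 8.
Iteration 4: no further components; recursion stops.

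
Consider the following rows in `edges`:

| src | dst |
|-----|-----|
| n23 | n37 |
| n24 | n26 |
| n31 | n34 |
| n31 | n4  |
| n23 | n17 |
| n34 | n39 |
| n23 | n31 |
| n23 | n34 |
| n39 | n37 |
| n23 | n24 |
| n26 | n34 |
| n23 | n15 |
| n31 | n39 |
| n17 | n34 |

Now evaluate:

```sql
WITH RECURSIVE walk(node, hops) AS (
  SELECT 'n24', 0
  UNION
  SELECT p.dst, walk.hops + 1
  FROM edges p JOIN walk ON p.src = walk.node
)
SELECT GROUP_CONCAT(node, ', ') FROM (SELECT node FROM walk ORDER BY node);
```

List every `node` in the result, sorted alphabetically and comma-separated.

n24, n26, n34, n37, n39

Base: (n24, hops=0).
Iteration 1: edges from {n24} -> (n26, hops=1).
Iteration 2: edges from {n26} -> (n34, hops=2).
Iteration 3: edges from {n34} -> (n39, hops=3).
Iteration 4: edges from {n39} -> (n37, hops=4).
Iteration 5: no outgoing edges from {n37}; recursion stops.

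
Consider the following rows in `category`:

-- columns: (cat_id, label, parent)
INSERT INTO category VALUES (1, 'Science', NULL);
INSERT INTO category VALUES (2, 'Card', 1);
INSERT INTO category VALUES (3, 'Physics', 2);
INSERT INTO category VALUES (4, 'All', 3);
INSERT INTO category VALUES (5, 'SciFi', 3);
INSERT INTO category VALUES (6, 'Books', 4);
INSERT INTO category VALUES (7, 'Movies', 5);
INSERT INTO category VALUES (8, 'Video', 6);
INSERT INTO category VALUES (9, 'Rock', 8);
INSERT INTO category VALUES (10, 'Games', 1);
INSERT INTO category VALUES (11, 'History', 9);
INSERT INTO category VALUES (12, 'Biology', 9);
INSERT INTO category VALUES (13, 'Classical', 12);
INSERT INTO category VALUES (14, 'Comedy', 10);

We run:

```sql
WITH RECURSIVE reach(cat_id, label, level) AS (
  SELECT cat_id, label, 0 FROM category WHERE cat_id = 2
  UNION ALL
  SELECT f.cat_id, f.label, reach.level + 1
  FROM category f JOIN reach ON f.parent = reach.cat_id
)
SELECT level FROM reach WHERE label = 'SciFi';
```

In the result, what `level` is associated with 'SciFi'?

2

Base: cat_id=2 (Card) at level 0.
Iteration 1: rows with parent in {2} -> Physics (id 3, level 1).
Iteration 2: rows with parent in {3} -> All (id 4, level 2), SciFi (id 5, level 2).
Iteration 3: rows with parent in {4,5} -> Books (id 6, level 3), Movies (id 7, level 3).
Iteration 4: rows with parent in {6,7} -> Video (id 8, level 4).
Iteration 5: rows with parent in {8} -> Rock (id 9, level 5).
Iteration 6: rows with parent in {9} -> History (id 11, level 6), Biology (id 12, level 6).
Iteration 7: rows with parent in {11,12} -> Classical (id 13, level 7).
Iteration 8: no rows with parent in {13}; recursion stops.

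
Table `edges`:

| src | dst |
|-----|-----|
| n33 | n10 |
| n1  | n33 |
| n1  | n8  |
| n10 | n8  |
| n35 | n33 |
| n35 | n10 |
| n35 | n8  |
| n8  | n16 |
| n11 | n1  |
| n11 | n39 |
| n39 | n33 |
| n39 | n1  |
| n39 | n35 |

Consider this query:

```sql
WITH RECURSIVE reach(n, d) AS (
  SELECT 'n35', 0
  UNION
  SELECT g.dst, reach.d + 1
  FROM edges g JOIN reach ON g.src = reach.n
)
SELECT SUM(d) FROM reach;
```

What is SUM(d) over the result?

19

Base: (n35, d=0).
Iteration 1: edges from {n35} -> (n10, d=1), (n33, d=1), (n8, d=1).
Iteration 2: edges from {n10,n33,n8} -> (n10, d=2), (n16, d=2), (n8, d=2).
Iteration 3: edges from {n10,n16,n8} -> (n16, d=3), (n8, d=3).
Iteration 4: edges from {n16,n8} -> (n16, d=4).
Iteration 5: no outgoing edges from {n16}; recursion stops.
SUM(d) = 0 + 1 + 1 + 1 + 2 + 2 + 2 + 3 + 3 + 4 = 19.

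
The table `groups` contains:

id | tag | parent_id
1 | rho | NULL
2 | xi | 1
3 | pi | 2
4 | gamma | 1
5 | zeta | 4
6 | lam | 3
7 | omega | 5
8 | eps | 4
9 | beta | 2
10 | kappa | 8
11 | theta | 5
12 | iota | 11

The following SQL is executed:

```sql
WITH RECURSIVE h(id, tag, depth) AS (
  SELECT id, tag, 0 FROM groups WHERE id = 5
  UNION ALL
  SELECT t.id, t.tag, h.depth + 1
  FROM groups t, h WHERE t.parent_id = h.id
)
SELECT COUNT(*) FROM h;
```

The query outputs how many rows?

Base: id=5 (zeta) at depth 0.
Iteration 1: rows with parent_id in {5} -> omega (id 7, depth 1), theta (id 11, depth 1).
Iteration 2: rows with parent_id in {7,11} -> iota (id 12, depth 2).
Iteration 3: no rows with parent_id in {12}; recursion stops.
Total rows emitted: 4.

4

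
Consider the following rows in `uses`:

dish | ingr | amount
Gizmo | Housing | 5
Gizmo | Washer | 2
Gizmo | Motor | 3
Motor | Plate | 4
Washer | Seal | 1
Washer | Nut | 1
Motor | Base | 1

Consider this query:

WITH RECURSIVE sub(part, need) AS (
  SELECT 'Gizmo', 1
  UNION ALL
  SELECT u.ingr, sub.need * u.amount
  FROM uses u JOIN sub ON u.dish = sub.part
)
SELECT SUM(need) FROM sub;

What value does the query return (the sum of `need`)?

Base: (Gizmo, need=1).
Iteration 1: components of {Gizmo} -> Housing = 1*5 = 5, Motor = 1*3 = 3, Washer = 1*2 = 2.
Iteration 2: components of {Housing,Motor,Washer} -> Base = 3*1 = 3, Nut = 2*1 = 2, Plate = 3*4 = 12, Seal = 2*1 = 2.
Iteration 3: no further components; recursion stops.
SUM(need) = 1 + 5 + 2 + 3 + 2 + 2 + 12 + 3 = 30.

30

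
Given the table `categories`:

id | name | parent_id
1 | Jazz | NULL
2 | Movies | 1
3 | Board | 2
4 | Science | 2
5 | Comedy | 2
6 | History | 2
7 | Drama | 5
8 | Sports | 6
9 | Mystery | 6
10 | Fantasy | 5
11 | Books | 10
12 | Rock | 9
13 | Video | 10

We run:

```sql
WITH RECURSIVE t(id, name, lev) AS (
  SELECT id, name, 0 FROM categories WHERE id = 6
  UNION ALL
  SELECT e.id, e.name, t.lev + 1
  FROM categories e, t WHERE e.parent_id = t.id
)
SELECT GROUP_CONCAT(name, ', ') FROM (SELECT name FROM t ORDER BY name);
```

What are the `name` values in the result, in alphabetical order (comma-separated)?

Base: id=6 (History) at lev 0.
Iteration 1: rows with parent_id in {6} -> Sports (id 8, lev 1), Mystery (id 9, lev 1).
Iteration 2: rows with parent_id in {8,9} -> Rock (id 12, lev 2).
Iteration 3: no rows with parent_id in {12}; recursion stops.

History, Mystery, Rock, Sports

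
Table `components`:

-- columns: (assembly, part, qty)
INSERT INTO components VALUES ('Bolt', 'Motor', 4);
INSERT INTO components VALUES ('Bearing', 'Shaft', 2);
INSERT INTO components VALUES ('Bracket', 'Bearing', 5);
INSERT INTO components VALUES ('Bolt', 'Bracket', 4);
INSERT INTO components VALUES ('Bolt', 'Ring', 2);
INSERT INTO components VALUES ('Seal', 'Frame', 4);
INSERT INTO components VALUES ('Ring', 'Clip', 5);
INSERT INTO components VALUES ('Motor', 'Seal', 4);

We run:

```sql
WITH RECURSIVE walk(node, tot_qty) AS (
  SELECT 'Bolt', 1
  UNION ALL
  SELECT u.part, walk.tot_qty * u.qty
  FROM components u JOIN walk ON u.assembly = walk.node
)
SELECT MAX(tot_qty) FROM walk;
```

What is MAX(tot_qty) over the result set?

64

Base: (Bolt, tot_qty=1).
Iteration 1: components of {Bolt} -> Bracket = 1*4 = 4, Motor = 1*4 = 4, Ring = 1*2 = 2.
Iteration 2: components of {Bracket,Motor,Ring} -> Bearing = 4*5 = 20, Clip = 2*5 = 10, Seal = 4*4 = 16.
Iteration 3: components of {Bearing,Clip,Seal} -> Frame = 16*4 = 64, Shaft = 20*2 = 40.
Iteration 4: no further components; recursion stops.
tot_qty values: 1, 4, 4, 2, 20, 16, 10, 40, 64; the maximum is 64.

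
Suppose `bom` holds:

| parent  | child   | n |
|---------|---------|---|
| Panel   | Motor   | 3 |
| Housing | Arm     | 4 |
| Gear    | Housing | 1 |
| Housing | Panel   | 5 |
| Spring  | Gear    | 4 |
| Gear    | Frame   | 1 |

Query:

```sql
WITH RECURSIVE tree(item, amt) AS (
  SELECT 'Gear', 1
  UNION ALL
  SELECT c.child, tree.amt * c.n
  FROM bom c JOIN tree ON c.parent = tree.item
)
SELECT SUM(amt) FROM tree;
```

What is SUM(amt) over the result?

27

Base: (Gear, amt=1).
Iteration 1: components of {Gear} -> Frame = 1*1 = 1, Housing = 1*1 = 1.
Iteration 2: components of {Frame,Housing} -> Arm = 1*4 = 4, Panel = 1*5 = 5.
Iteration 3: components of {Arm,Panel} -> Motor = 5*3 = 15.
Iteration 4: no further components; recursion stops.
SUM(amt) = 1 + 1 + 1 + 5 + 4 + 15 = 27.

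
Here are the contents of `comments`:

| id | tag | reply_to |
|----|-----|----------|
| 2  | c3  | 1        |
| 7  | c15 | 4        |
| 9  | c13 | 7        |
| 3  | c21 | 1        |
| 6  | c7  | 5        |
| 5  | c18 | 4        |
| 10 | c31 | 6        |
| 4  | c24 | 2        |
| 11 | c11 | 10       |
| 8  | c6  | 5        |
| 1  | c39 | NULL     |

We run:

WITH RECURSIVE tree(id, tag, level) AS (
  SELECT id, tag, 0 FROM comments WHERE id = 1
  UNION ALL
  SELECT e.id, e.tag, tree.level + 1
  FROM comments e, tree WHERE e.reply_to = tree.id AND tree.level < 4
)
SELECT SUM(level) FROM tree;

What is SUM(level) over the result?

Base: id=1 (c39) at level 0.
Iteration 1: rows with reply_to in {1} -> c3 (id 2, level 1), c21 (id 3, level 1).
Iteration 2: rows with reply_to in {2,3} -> c24 (id 4, level 2).
Iteration 3: rows with reply_to in {4} -> c18 (id 5, level 3), c15 (id 7, level 3).
Iteration 4: rows with reply_to in {5,7} -> c7 (id 6, level 4), c6 (id 8, level 4), c13 (id 9, level 4).
Iteration 5: level < 4 fails for all current rows; recursion stops.
SUM(level) = 0 + 1 + 1 + 2 + 3 + 3 + 4 + 4 + 4 = 22.

22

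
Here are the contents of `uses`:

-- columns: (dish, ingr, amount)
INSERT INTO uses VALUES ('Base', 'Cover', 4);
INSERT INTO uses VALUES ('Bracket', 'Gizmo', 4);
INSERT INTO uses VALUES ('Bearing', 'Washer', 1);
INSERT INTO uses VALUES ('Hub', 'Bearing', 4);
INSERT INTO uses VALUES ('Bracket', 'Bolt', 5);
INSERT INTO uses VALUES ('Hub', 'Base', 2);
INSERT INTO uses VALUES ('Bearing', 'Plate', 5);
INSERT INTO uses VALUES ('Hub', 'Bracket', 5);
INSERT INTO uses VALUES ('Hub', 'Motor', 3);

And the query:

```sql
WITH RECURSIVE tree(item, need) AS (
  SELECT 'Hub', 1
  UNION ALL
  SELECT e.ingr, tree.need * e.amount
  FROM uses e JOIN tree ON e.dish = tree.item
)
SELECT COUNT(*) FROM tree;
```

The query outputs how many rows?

Base: (Hub, need=1).
Iteration 1: components of {Hub} -> Base = 1*2 = 2, Bearing = 1*4 = 4, Bracket = 1*5 = 5, Motor = 1*3 = 3.
Iteration 2: components of {Base,Bearing,Bracket,Motor} -> Bolt = 5*5 = 25, Cover = 2*4 = 8, Gizmo = 5*4 = 20, Plate = 4*5 = 20, Washer = 4*1 = 4.
Iteration 3: no further components; recursion stops.
Total rows emitted: 10.

10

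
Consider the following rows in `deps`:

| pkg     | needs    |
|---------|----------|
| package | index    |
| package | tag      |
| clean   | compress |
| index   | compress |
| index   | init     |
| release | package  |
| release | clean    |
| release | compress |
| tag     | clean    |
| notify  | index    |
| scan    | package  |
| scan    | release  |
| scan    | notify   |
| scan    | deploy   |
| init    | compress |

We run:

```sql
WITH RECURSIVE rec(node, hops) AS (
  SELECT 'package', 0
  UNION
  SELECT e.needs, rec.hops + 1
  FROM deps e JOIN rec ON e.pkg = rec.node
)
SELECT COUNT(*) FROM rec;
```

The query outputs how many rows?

7

Base: (package, hops=0).
Iteration 1: edges from {package} -> (index, hops=1), (tag, hops=1).
Iteration 2: edges from {index,tag} -> (clean, hops=2), (compress, hops=2), (init, hops=2).
Iteration 3: edges from {clean,compress,init} -> (compress, hops=3). [UNION drops 1 duplicate row(s)]
Iteration 4: no outgoing edges from {compress}; recursion stops.
Total rows emitted: 7.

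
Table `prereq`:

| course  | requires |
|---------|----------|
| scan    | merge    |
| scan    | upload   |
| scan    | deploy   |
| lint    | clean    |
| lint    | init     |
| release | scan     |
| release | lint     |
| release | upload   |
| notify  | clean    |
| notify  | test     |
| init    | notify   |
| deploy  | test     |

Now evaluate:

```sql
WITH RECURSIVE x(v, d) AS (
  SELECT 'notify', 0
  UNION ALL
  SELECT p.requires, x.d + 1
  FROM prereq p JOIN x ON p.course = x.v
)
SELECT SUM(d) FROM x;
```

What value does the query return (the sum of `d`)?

2

Base: (notify, d=0).
Iteration 1: edges from {notify} -> (clean, d=1), (test, d=1).
Iteration 2: no outgoing edges from {clean,test}; recursion stops.
SUM(d) = 0 + 1 + 1 = 2.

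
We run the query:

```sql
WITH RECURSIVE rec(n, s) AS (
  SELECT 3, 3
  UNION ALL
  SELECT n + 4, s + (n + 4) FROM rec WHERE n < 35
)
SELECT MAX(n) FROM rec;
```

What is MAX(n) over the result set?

35

Base: n=3, s=3.
Iteration 1: 3 < 35 holds -> n = 3 + 4 = 7, s = 3 + 7 = 10.
Iteration 2: 7 < 35 holds -> n = 7 + 4 = 11, s = 10 + 11 = 21.
Iteration 3: 11 < 35 holds -> n = 11 + 4 = 15, s = 21 + 15 = 36.
Iteration 4: 15 < 35 holds -> n = 15 + 4 = 19, s = 36 + 19 = 55.
Iteration 5: 19 < 35 holds -> n = 19 + 4 = 23, s = 55 + 23 = 78.
Iteration 6: 23 < 35 holds -> n = 23 + 4 = 27, s = 78 + 27 = 105.
Iteration 7: 27 < 35 holds -> n = 27 + 4 = 31, s = 105 + 31 = 136.
Iteration 8: 31 < 35 holds -> n = 31 + 4 = 35, s = 136 + 35 = 171.
Iteration 9: 35 < 35 fails; recursion stops.
n values: 3, 7, 11, 15, 19, 23, 27, 31, 35; the maximum is 35.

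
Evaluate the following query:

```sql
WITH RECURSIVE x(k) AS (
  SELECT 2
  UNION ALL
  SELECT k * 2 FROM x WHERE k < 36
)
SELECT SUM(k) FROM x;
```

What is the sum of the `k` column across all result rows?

Base: k=2.
Iteration 1: 2 < 36 holds -> k = 2 * 2 = 4.
Iteration 2: 4 < 36 holds -> k = 4 * 2 = 8.
Iteration 3: 8 < 36 holds -> k = 8 * 2 = 16.
Iteration 4: 16 < 36 holds -> k = 16 * 2 = 32.
Iteration 5: 32 < 36 holds -> k = 32 * 2 = 64.
Iteration 6: 64 < 36 fails; recursion stops.
SUM(k) = 2 + 4 + 8 + 16 + 32 + 64 = 126.

126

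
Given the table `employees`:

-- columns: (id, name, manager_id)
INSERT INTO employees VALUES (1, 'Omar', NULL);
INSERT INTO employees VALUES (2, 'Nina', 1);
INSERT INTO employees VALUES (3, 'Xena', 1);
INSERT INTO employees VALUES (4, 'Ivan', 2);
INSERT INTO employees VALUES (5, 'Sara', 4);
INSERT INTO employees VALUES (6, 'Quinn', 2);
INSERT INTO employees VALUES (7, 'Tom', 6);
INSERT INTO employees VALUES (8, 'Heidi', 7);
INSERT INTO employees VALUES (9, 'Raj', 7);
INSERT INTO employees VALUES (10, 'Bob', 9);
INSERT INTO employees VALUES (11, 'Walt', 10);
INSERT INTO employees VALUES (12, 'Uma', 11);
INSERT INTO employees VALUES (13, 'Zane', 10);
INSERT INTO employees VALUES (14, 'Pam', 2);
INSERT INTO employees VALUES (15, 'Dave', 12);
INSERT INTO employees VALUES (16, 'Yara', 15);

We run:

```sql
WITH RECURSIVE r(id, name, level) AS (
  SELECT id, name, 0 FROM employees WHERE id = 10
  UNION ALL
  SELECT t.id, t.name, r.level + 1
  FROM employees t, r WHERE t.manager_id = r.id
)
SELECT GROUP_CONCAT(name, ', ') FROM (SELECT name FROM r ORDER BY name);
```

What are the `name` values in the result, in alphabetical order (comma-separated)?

Base: id=10 (Bob) at level 0.
Iteration 1: rows with manager_id in {10} -> Walt (id 11, level 1), Zane (id 13, level 1).
Iteration 2: rows with manager_id in {11,13} -> Uma (id 12, level 2).
Iteration 3: rows with manager_id in {12} -> Dave (id 15, level 3).
Iteration 4: rows with manager_id in {15} -> Yara (id 16, level 4).
Iteration 5: no rows with manager_id in {16}; recursion stops.

Bob, Dave, Uma, Walt, Yara, Zane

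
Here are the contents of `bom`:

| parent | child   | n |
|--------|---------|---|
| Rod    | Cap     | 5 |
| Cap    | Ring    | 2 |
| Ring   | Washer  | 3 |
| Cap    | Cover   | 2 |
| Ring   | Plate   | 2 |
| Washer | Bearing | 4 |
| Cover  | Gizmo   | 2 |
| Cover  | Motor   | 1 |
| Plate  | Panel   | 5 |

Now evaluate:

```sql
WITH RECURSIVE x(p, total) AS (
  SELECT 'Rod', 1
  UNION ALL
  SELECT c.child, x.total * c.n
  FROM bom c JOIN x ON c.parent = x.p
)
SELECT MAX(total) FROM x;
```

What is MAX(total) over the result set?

120

Base: (Rod, total=1).
Iteration 1: components of {Rod} -> Cap = 1*5 = 5.
Iteration 2: components of {Cap} -> Cover = 5*2 = 10, Ring = 5*2 = 10.
Iteration 3: components of {Cover,Ring} -> Gizmo = 10*2 = 20, Motor = 10*1 = 10, Plate = 10*2 = 20, Washer = 10*3 = 30.
Iteration 4: components of {Gizmo,Motor,Plate,Washer} -> Bearing = 30*4 = 120, Panel = 20*5 = 100.
Iteration 5: no further components; recursion stops.
total values: 1, 5, 10, 10, 30, 20, 20, 10, 120, 100; the maximum is 120.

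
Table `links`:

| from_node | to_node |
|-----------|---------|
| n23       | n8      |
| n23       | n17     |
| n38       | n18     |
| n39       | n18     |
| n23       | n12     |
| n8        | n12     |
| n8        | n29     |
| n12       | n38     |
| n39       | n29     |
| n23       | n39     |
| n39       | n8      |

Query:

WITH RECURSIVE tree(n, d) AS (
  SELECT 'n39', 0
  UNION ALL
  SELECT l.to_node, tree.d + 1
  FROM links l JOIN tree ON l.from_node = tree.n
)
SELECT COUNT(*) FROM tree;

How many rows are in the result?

8

Base: (n39, d=0).
Iteration 1: edges from {n39} -> (n18, d=1), (n29, d=1), (n8, d=1).
Iteration 2: edges from {n18,n29,n8} -> (n12, d=2), (n29, d=2).
Iteration 3: edges from {n12,n29} -> (n38, d=3).
Iteration 4: edges from {n38} -> (n18, d=4).
Iteration 5: no outgoing edges from {n18}; recursion stops.
Total rows emitted: 8.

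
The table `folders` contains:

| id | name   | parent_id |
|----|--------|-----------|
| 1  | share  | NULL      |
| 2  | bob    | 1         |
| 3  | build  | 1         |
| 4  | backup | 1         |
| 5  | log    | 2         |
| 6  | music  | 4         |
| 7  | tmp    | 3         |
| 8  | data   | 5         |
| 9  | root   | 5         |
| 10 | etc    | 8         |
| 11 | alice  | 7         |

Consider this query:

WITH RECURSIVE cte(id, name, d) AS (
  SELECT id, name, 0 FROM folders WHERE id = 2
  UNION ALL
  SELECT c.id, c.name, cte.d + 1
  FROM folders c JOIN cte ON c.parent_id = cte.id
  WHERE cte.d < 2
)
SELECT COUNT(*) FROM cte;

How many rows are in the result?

Base: id=2 (bob) at d 0.
Iteration 1: rows with parent_id in {2} -> log (id 5, d 1).
Iteration 2: rows with parent_id in {5} -> data (id 8, d 2), root (id 9, d 2).
Iteration 3: d < 2 fails for all current rows; recursion stops.
Total rows emitted: 4.

4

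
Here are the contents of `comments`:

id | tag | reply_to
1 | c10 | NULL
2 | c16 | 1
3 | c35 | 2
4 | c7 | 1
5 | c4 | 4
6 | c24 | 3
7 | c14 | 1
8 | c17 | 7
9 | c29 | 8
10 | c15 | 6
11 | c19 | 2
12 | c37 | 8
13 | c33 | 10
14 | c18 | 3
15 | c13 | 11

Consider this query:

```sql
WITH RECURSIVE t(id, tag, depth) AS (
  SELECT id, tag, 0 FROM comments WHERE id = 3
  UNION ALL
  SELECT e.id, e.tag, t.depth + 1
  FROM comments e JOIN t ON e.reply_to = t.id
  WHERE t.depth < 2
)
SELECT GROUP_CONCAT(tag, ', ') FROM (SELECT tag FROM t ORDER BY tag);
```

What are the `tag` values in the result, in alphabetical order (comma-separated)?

c15, c18, c24, c35

Base: id=3 (c35) at depth 0.
Iteration 1: rows with reply_to in {3} -> c24 (id 6, depth 1), c18 (id 14, depth 1).
Iteration 2: rows with reply_to in {6,14} -> c15 (id 10, depth 2).
Iteration 3: depth < 2 fails for all current rows; recursion stops.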